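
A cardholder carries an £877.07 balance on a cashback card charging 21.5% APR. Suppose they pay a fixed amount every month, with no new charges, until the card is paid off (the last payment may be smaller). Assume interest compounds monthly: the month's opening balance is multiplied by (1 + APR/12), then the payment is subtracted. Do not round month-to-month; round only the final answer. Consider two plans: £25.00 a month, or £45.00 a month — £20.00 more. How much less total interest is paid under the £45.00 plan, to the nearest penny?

£305.73

Monthly rate r = 21.5%/12 = 1.79167% = 0.0179167.
At £25.00/mo: n = ⌈−ln(1 − rB₀/P)/ln(1+r)⌉ = 56 payments (last £19.32); total interest = total paid − £877.07 = £517.25.
At £45.00/mo: 25 payments (last £8.59); total interest £211.52.
Interest saved = £517.25 − £211.52 = £305.73.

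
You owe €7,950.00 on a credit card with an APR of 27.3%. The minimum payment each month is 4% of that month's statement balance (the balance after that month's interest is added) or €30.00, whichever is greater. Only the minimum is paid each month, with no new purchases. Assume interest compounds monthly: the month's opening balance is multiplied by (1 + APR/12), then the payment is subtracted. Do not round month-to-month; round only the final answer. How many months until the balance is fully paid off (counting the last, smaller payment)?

167 months

Monthly rate r = 27.3%/12 = 2.275% = 0.02275.
While 4% of the post-interest balance exceeds €30.00, each month B ← (B·(1+r))·(1 − 0.04), i.e. B shrinks by the factor (1+r)·0.96 = 0.98184.
This holds for months 1–131. Entering month 132 the balance is €720.61; 4% of the post-interest balance is now below €30.00, so the flat €30.00 minimum applies from here.
From month 132 a fixed €30.00 at rate r clears €720.61 in 36 more payments. Total: 131 + 36 = 167 months.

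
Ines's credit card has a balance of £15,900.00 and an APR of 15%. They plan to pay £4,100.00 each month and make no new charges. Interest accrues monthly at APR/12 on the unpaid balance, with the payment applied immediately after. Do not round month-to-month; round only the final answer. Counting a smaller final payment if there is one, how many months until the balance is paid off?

Monthly rate r = 15%/12 = 1.25% = 0.0125.
Recurrence: B ← B·(1+r) − £4,100.00.
Month 1: interest £198.75; balance after payment £11,998.75.
Month 2: interest £149.98; balance after payment £8,048.73.
Month 3: interest £100.61; balance after payment £4,049.34.
Month 4: interest £50.62; balance after payment £0.00.

4 months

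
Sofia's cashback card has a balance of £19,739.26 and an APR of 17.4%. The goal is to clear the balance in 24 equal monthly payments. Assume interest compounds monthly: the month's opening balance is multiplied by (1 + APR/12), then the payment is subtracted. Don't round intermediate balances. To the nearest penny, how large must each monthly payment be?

£979.75

Monthly rate r = 17.4%/12 = 1.45% = 0.0145.
Level-payment amortization: P = B₀·r / (1 − (1+r)^(−n)) = 19739.26·0.0145 / (1 − 1.0145^(−24)).
Denominator 1 − (1+r)^(−24) = 0.292134466.
P = 286.219 / 0.292134466 ≈ 979.75.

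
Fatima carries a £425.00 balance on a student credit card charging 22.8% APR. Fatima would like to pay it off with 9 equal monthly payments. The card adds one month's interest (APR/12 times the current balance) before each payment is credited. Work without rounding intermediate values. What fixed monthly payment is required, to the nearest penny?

Monthly rate r = 22.8%/12 = 1.9% = 0.019.
Level-payment amortization: P = B₀·r / (1 − (1+r)^(−n)) = 425.00·0.019 / (1 − 1.019^(−9)).
Denominator 1 − (1+r)^(−9) = 0.155825277.
P = 8.075 / 0.155825277 ≈ 51.82.

£51.82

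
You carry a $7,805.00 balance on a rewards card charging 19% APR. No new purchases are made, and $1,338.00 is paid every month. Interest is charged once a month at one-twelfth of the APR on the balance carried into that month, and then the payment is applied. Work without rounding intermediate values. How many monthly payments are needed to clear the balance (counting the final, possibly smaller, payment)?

Monthly rate r = 19%/12 = 1.58333% = 0.0158333.
Recurrence: B ← B·(1+r) − $1,338.00.
Month 1: interest $123.58; balance after payment $6,590.58.
Month 2: interest $104.35; balance after payment $5,356.93.
Closed form: n = −ln(1 − rB₀/P)/ln(1+r) = −ln(0.90764)/ln(1.01583) ≈ 6.169, so the balance reaches zero during payment 7.

7 months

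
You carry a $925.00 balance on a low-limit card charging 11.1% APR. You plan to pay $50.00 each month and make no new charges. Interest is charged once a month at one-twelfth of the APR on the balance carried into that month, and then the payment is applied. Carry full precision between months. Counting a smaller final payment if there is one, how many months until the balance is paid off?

21 payments

Monthly rate r = 11.1%/12 = 0.925% = 0.00925.
Recurrence: B ← B·(1+r) − $50.00.
Month 1: interest $8.56; balance after payment $883.56.
Month 2: interest $8.17; balance after payment $841.73.
Closed form: n = −ln(1 − rB₀/P)/ln(1+r) = −ln(0.82888)/ln(1.00925) ≈ 20.384, so the balance reaches zero during payment 21.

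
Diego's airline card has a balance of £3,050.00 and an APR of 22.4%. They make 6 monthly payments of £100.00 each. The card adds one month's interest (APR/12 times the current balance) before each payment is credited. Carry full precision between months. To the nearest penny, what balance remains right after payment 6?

£2,779.24

Monthly rate r = 22.4%/12 = 1.86667% = 0.0186667.
Each month: B ← B·(1+r) − £100.00.
Month 1: interest £56.93; balance after payment £3,006.93.
Month 2: interest £56.13; balance after payment £2,963.06.
Month 3: interest £55.31; balance after payment £2,918.37.
Month 4: interest £54.48; balance after payment £2,872.85.
Month 5: interest £53.63; balance after payment £2,826.48.
Month 6: interest £52.76; balance after payment £2,779.24.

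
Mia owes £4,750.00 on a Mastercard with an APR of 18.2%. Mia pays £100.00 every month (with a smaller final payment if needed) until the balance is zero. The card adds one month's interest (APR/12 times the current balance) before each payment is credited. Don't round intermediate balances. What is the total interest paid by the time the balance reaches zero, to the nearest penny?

£3,716.73

Monthly rate r = 18.2%/12 = 1.51667% = 0.0151667.
Payoff takes n = ⌈−ln(1 − rB₀/P)/ln(1+r)⌉ = ⌈84.666⌉ = 85 payments; the last is £66.73.
Total paid = 84·£100.00 + £66.73 = £8,466.73.
Total interest = total paid − principal = £8,466.73 − £4,750.00 = £3,716.73.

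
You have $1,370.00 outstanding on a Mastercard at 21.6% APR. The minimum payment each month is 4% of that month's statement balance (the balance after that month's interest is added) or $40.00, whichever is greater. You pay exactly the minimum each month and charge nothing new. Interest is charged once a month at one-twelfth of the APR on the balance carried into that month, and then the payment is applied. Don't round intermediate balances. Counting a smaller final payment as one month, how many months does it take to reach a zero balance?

48 months

Monthly rate r = 21.6%/12 = 1.8% = 0.018.
While 4% of the post-interest balance exceeds $40.00, each month B ← (B·(1+r))·(1 − 0.04), i.e. B shrinks by the factor (1+r)·0.96 = 0.97728.
This holds for months 1–15. Entering month 16 the balance is $970.52; 4% of the post-interest balance is now below $40.00, so the flat $40.00 minimum applies from here.
From month 16 a fixed $40.00 at rate r clears $970.52 in 33 more payments. Total: 15 + 33 = 48 months.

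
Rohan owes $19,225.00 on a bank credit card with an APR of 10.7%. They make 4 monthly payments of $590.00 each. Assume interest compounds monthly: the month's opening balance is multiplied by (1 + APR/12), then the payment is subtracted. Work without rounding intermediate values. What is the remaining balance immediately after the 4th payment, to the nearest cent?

Monthly rate r = 10.7%/12 = 0.891667% = 0.00891667.
Each month: B ← B·(1+r) − $590.00.
Month 1: interest $171.42; balance after payment $18,806.42.
Month 2: interest $167.69; balance after payment $18,384.11.
Month 3: interest $163.93; balance after payment $17,958.04.
Month 4: interest $160.13; balance after payment $17,528.16.

$17,528.16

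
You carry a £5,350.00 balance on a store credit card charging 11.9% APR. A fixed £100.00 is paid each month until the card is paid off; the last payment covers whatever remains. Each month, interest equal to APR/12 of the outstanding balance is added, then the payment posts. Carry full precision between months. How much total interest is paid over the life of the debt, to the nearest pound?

£2,313

Monthly rate r = 11.9%/12 = 0.991667% = 0.00991667.
Payoff takes n = ⌈−ln(1 − rB₀/P)/ln(1+r)⌉ = ⌈76.630⌉ = 77 payments; the last is £63.16.
Total paid = 76·£100.00 + £63.16 = £7,663.16.
Total interest = total paid − principal = £7,663.16 − £5,350.00 = £2,313.16.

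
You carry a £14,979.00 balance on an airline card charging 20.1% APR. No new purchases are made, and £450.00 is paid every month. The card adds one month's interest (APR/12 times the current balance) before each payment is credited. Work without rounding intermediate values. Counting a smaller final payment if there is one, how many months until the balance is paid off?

Monthly rate r = 20.1%/12 = 1.675% = 0.01675.
Recurrence: B ← B·(1+r) − £450.00.
Month 1: interest £250.90; balance after payment £14,779.90.
Month 2: interest £247.56; balance after payment £14,577.46.
Closed form: n = −ln(1 − rB₀/P)/ln(1+r) = −ln(0.44245)/ln(1.01675) ≈ 49.089, so the balance reaches zero during payment 50.

50 months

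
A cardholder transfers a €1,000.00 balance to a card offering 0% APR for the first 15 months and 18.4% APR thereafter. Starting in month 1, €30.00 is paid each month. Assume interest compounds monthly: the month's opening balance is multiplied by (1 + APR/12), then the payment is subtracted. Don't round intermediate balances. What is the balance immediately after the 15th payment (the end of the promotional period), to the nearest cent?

€550.00

Promo months 1–15 at r₀ = 0%/12 = 0; months 16+ at r₁ = 18.4%/12 = 0.0153333.
After month 15 (no interest yet): B = €1,000.00 − 15·€30.00 = €550.00.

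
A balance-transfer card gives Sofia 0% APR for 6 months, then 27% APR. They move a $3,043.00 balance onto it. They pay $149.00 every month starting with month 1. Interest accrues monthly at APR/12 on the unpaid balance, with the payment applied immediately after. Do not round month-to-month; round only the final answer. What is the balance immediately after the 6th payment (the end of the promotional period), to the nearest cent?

$2,149.00

Promo months 1–6 at r₀ = 0%/12 = 0; months 7+ at r₁ = 27%/12 = 0.0225.
After month 6 (no interest yet): B = $3,043.00 − 6·$149.00 = $2,149.00.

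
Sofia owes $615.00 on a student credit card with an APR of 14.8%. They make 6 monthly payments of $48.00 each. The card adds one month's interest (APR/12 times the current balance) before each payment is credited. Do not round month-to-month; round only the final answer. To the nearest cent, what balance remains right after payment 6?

Monthly rate r = 14.8%/12 = 1.23333% = 0.0123333.
Each month: B ← B·(1+r) − $48.00.
Month 1: interest $7.58; balance after payment $574.59.
Month 2: interest $7.09; balance after payment $533.67.
Month 3: interest $6.58; balance after payment $492.25.
Month 4: interest $6.07; balance after payment $450.32.
Month 5: interest $5.55; balance after payment $407.88.
Month 6: interest $5.03; balance after payment $364.91.

$364.91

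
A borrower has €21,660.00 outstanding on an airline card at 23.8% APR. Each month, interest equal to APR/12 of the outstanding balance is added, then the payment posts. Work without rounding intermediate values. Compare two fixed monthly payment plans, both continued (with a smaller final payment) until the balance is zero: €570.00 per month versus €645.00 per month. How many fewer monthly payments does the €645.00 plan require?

16 fewer payments

Monthly rate r = 23.8%/12 = 1.98333% = 0.0198333.
At €570.00/mo: n = ⌈−ln(1 − rB₀/P)/ln(1+r)⌉ = 72 payments (last €195.29); total interest = total paid − €21,660.00 = €19,005.29.
At €645.00/mo: 56 payments (last €544.39); total interest €14,359.39.
Payments saved = 72 − 56 = 16.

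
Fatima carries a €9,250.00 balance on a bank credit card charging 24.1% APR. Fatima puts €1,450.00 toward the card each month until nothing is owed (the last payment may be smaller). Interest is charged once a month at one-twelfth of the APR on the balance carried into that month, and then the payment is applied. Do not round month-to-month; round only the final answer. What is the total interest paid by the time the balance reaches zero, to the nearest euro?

€749

Monthly rate r = 24.1%/12 = 2.00833% = 0.0200833.
Payoff takes n = ⌈−ln(1 − rB₀/P)/ln(1+r)⌉ = ⌈6.895⌉ = 7 payments; the last is €1,299.00.
Total paid = 6·€1,450.00 + €1,299.00 = €9,999.00.
Total interest = total paid − principal = €9,999.00 − €9,250.00 = €749.00.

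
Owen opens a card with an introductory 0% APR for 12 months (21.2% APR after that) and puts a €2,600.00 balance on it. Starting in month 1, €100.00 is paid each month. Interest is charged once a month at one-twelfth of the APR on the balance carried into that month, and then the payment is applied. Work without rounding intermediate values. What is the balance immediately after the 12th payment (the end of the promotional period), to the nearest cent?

€1,400.00

Promo months 1–12 at r₀ = 0%/12 = 0; months 13+ at r₁ = 21.2%/12 = 0.0176667.
After month 12 (no interest yet): B = €2,600.00 − 12·€100.00 = €1,400.00.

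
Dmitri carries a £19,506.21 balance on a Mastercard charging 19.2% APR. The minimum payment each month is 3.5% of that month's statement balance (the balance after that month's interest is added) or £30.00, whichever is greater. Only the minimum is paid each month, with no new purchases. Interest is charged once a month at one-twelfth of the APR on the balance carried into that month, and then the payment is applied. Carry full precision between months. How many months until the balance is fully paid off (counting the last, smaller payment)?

Monthly rate r = 19.2%/12 = 1.6% = 0.016.
While 3.5% of the post-interest balance exceeds £30.00, each month B ← (B·(1+r))·(1 − 0.035), i.e. B shrinks by the factor (1+r)·0.965 = 0.98044.
This holds for months 1–159. Entering month 160 the balance is £843.56; 3.5% of the post-interest balance is now below £30.00, so the flat £30.00 minimum applies from here.
From month 160 a fixed £30.00 at rate r clears £843.56 in 38 more payments. Total: 159 + 38 = 197 months.

197 months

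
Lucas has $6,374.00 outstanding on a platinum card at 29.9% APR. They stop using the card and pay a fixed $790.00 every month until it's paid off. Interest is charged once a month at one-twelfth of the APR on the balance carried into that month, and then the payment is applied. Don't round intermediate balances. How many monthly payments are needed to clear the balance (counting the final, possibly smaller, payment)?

Monthly rate r = 29.9%/12 = 2.49167% = 0.0249167.
Recurrence: B ← B·(1+r) − $790.00.
Month 1: interest $158.82; balance after payment $5,742.82.
Month 2: interest $143.09; balance after payment $5,095.91.
Closed form: n = −ln(1 − rB₀/P)/ln(1+r) = −ln(0.79896)/ln(1.02492) ≈ 9.119, so the balance reaches zero during payment 10.

10 payments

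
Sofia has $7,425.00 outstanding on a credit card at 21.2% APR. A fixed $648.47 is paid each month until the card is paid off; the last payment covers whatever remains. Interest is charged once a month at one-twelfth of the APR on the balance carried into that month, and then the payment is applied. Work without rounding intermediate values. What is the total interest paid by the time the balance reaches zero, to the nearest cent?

Monthly rate r = 21.2%/12 = 1.76667% = 0.0176667.
Payoff takes n = ⌈−ln(1 − rB₀/P)/ln(1+r)⌉ = ⌈12.905⌉ = 13 payments; the last is $587.52.
Total paid = 12·$648.47 + $587.52 = $8,369.16.
Total interest = total paid − principal = $8,369.16 − $7,425.00 = $944.16.

$944.16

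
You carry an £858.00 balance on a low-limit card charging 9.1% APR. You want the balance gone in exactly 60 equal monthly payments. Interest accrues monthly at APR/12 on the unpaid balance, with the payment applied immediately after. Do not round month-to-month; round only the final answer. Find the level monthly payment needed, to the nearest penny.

Monthly rate r = 9.1%/12 = 0.758333% = 0.00758333.
Level-payment amortization: P = B₀·r / (1 − (1+r)^(−n)) = 858.00·0.00758333 / (1 − 1.00758^(−60)).
Denominator 1 − (1+r)^(−60) = 0.364462044.
P = 6.5065 / 0.364462044 ≈ 17.85.

£17.85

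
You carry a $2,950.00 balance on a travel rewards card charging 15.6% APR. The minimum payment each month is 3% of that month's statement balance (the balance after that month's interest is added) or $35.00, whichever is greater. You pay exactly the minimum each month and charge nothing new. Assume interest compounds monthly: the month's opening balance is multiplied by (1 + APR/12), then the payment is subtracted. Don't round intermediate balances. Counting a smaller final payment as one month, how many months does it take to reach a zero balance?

Monthly rate r = 15.6%/12 = 1.3% = 0.013.
While 3% of the post-interest balance exceeds $35.00, each month B ← (B·(1+r))·(1 − 0.03), i.e. B shrinks by the factor (1+r)·0.97 = 0.98261.
This holds for months 1–54. Entering month 55 the balance is $1,143.95; 3% of the post-interest balance is now below $35.00, so the flat $35.00 minimum applies from here.
From month 55 a fixed $35.00 at rate r clears $1,143.95 in 43 more payments. Total: 54 + 43 = 97 months.

97 months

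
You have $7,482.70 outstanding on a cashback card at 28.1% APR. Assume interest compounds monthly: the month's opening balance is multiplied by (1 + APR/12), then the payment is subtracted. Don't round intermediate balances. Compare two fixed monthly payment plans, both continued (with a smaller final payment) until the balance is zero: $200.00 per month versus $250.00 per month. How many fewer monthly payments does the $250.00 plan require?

38 fewer payments

Monthly rate r = 28.1%/12 = 2.34167% = 0.0234167.
At $200.00/mo: n = ⌈−ln(1 − rB₀/P)/ln(1+r)⌉ = 91 payments (last $44.23); total interest = total paid − $7,482.70 = $10,561.53.
At $250.00/mo: 53 payments (last $35.78); total interest $5,553.08.
Payments saved = 91 − 53 = 38.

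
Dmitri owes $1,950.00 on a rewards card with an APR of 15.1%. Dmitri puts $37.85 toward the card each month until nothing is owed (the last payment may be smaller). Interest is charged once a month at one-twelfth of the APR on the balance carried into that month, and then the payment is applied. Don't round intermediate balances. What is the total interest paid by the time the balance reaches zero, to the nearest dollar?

Monthly rate r = 15.1%/12 = 1.25833% = 0.0125833.
Payoff takes n = ⌈−ln(1 − rB₀/P)/ln(1+r)⌉ = ⌈83.562⌉ = 84 payments; the last is $21.33.
Total paid = 83·$37.85 + $21.33 = $3,162.88.
Total interest = total paid − principal = $3,162.88 − $1,950.00 = $1,212.88.

$1,213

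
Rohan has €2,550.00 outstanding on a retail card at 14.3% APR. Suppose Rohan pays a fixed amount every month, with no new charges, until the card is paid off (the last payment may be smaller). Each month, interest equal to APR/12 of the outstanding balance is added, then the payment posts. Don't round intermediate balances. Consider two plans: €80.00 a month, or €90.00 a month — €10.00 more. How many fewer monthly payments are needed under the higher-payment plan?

Monthly rate r = 14.3%/12 = 1.19167% = 0.0119167.
At €80.00/mo: n = ⌈−ln(1 − rB₀/P)/ln(1+r)⌉ = 41 payments (last €26.68); total interest = total paid − €2,550.00 = €676.68.
At €90.00/mo: 35 payments (last €69.78); total interest €579.78.
Payments saved = 41 − 35 = 6.

6 fewer payments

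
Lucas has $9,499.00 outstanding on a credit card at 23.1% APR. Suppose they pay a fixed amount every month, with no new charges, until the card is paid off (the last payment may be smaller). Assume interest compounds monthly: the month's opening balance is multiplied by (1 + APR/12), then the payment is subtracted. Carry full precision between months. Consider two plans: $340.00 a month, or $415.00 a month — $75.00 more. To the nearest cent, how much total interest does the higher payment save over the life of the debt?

Monthly rate r = 23.1%/12 = 1.925% = 0.01925.
At $340.00/mo: n = ⌈−ln(1 − rB₀/P)/ln(1+r)⌉ = 41 payments (last $163.06); total interest = total paid − $9,499.00 = $4,264.06.
At $415.00/mo: 31 payments (last $194.86); total interest $3,145.86.
Interest saved = $4,264.06 − $3,145.86 = $1,118.20.

$1,118.20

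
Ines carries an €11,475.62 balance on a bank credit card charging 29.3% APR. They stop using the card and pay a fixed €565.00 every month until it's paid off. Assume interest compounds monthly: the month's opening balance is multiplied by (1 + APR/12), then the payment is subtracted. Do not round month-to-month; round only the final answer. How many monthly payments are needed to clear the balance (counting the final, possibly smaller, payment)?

29 payments

Monthly rate r = 29.3%/12 = 2.44167% = 0.0244167.
Recurrence: B ← B·(1+r) − €565.00.
Month 1: interest €280.20; balance after payment €11,190.82.
Month 2: interest €273.24; balance after payment €10,899.06.
Closed form: n = −ln(1 − rB₀/P)/ln(1+r) = −ln(0.50408)/ln(1.02442) ≈ 28.397, so the balance reaches zero during payment 29.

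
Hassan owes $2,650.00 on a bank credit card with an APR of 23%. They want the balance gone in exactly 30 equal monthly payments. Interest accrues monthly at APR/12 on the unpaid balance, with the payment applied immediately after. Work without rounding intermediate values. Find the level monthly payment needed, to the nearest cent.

$116.97

Monthly rate r = 23%/12 = 1.91667% = 0.0191667.
Level-payment amortization: P = B₀·r / (1 − (1+r)^(−n)) = 2650.00·0.0191667 / (1 − 1.01917^(−30)).
Denominator 1 − (1+r)^(−30) = 0.434225108.
P = 50.7917 / 0.434225108 ≈ 116.97.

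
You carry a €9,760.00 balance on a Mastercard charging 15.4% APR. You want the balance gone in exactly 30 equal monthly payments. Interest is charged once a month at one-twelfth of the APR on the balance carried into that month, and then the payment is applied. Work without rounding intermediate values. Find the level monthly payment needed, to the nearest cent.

Monthly rate r = 15.4%/12 = 1.28333% = 0.0128333.
Level-payment amortization: P = B₀·r / (1 − (1+r)^(−n)) = 9760.00·0.0128333 / (1 − 1.01283^(−30)).
Denominator 1 − (1+r)^(−30) = 0.317880569.
P = 125.253 / 0.317880569 ≈ 394.03.

€394.03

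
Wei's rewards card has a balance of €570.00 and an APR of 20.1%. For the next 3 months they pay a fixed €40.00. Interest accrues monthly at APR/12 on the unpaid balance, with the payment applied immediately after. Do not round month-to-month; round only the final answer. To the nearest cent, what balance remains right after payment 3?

€477.10

Monthly rate r = 20.1%/12 = 1.675% = 0.01675.
Each month: B ← B·(1+r) − €40.00.
Month 1: interest €9.55; balance after payment €539.55.
Month 2: interest €9.04; balance after payment €508.58.
Month 3: interest €8.52; balance after payment €477.10.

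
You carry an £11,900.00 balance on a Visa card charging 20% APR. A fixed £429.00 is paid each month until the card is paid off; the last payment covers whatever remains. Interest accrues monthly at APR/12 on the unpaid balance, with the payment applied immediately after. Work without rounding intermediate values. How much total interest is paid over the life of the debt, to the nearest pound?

Monthly rate r = 20%/12 = 1.66667% = 0.0166667.
Payoff takes n = ⌈−ln(1 − rB₀/P)/ln(1+r)⌉ = ⌈37.538⌉ = 38 payments; the last is £231.85.
Total paid = 37·£429.00 + £231.85 = £16,104.85.
Total interest = total paid − principal = £16,104.85 − £11,900.00 = £4,204.85.

£4,205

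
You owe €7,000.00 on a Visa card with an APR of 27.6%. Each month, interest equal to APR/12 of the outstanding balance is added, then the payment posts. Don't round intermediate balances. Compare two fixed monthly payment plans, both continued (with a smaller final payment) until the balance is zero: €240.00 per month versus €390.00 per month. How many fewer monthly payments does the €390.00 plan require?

25 fewer payments

Monthly rate r = 27.6%/12 = 2.3% = 0.023.
At €240.00/mo: n = ⌈−ln(1 − rB₀/P)/ln(1+r)⌉ = 49 payments (last €208.19); total interest = total paid − €7,000.00 = €4,728.19.
At €390.00/mo: 24 payments (last €162.58); total interest €2,132.58.
Payments saved = 49 − 24 = 25.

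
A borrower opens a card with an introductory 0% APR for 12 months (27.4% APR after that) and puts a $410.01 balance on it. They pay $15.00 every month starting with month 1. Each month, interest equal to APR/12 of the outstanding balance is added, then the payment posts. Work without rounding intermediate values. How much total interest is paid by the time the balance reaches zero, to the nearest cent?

Promo months 1–12 at r₀ = 0%/12 = 0; months 13+ at r₁ = 27.4%/12 = 0.0228333.
After month 12 (no interest yet): B = $410.01 − 12·$15.00 = $230.01.
Then at r₁ with $15.00/mo: n₂ = −ln(1 − r₁·B/P)/ln(1+r₁) ≈ 19.09 → 20 more payments.
Total paid = 31·$15.00 + $1.36 = $466.36; interest = $466.36 − $410.01 = $56.35.

$56.35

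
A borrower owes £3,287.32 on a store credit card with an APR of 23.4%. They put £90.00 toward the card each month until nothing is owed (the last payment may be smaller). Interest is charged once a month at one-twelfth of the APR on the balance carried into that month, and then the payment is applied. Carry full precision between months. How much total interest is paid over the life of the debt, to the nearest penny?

£2,518.03

Monthly rate r = 23.4%/12 = 1.95% = 0.0195.
Payoff takes n = ⌈−ln(1 − rB₀/P)/ln(1+r)⌉ = ⌈64.501⌉ = 65 payments; the last is £45.35.
Total paid = 64·£90.00 + £45.35 = £5,805.35.
Total interest = total paid − principal = £5,805.35 − £3,287.32 = £2,518.03.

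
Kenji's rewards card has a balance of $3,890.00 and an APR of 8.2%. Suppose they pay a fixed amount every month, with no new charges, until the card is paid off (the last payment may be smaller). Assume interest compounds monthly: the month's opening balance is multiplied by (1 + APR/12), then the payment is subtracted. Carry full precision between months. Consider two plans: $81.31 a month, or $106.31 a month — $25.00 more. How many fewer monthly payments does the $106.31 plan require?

Monthly rate r = 8.2%/12 = 0.683333% = 0.00683333.
At $81.31/mo: n = ⌈−ln(1 − rB₀/P)/ln(1+r)⌉ = 59 payments (last $10.80); total interest = total paid − $3,890.00 = $836.78.
At $106.31/mo: 43 payments (last $26.77); total interest $601.79.
Payments saved = 59 − 43 = 16.

16 fewer payments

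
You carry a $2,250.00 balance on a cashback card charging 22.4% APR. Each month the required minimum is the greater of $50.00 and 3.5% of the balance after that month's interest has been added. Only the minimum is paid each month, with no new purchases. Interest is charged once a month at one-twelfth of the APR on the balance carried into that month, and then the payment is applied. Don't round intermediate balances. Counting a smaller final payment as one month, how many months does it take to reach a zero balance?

Monthly rate r = 22.4%/12 = 1.86667% = 0.0186667.
While 3.5% of the post-interest balance exceeds $50.00, each month B ← (B·(1+r))·(1 − 0.035), i.e. B shrinks by the factor (1+r)·0.965 = 0.98301.
This holds for months 1–28. Entering month 29 the balance is $1,392.66; 3.5% of the post-interest balance is now below $50.00, so the flat $50.00 minimum applies from here.
From month 29 a fixed $50.00 at rate r clears $1,392.66 in 40 more payments. Total: 28 + 40 = 68 months.

68 months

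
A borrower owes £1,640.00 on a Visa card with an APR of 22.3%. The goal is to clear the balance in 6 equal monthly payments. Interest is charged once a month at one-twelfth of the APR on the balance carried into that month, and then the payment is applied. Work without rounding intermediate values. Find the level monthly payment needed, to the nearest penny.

£291.38

Monthly rate r = 22.3%/12 = 1.85833% = 0.0185833.
Level-payment amortization: P = B₀·r / (1 − (1+r)^(−n)) = 1640.00·0.0185833 / (1 − 1.01858^(−6)).
Denominator 1 − (1+r)^(−6) = 0.104592752.
P = 30.4767 / 0.104592752 ≈ 291.38.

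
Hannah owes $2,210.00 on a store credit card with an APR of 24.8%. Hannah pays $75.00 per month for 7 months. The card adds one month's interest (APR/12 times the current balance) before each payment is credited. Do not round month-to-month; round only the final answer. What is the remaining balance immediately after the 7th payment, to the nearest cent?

Monthly rate r = 24.8%/12 = 2.06667% = 0.0206667.
Each month: B ← B·(1+r) − $75.00.
Month 1: interest $45.67; balance after payment $2,180.67.
Month 2: interest $45.07; balance after payment $2,150.74.
Month 3: interest $44.45; balance after payment $2,120.19.
Month 4: interest $43.82; balance after payment $2,089.01.
Month 5: interest $43.17; balance after payment $2,057.18.
Month 6: interest $42.52; balance after payment $2,024.69.
Month 7: interest $41.84; balance after payment $1,991.54.

$1,991.54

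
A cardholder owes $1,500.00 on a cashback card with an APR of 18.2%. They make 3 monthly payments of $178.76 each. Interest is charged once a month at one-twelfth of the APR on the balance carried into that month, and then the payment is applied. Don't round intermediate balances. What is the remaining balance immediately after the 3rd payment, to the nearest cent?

Monthly rate r = 18.2%/12 = 1.51667% = 0.0151667.
Each month: B ← B·(1+r) − $178.76.
Month 1: interest $22.75; balance after payment $1,343.99.
Month 2: interest $20.38; balance after payment $1,185.61.
Month 3: interest $17.98; balance after payment $1,024.84.

$1,024.84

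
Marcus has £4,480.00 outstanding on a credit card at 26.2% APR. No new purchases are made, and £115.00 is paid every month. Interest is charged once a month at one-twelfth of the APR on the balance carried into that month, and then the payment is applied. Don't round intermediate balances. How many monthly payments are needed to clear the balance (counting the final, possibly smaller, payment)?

89 payments

Monthly rate r = 26.2%/12 = 2.18333% = 0.0218333.
Recurrence: B ← B·(1+r) − £115.00.
Month 1: interest £97.81; balance after payment £4,462.81.
Month 2: interest £97.44; balance after payment £4,445.25.
Closed form: n = −ln(1 − rB₀/P)/ln(1+r) = −ln(0.14945)/ln(1.02183) ≈ 88.006, so the balance reaches zero during payment 89.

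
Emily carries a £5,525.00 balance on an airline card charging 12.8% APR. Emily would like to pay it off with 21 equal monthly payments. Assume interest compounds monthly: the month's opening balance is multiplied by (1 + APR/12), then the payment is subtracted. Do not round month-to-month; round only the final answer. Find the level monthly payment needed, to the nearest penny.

£295.06

Monthly rate r = 12.8%/12 = 1.06667% = 0.0106667.
Level-payment amortization: P = B₀·r / (1 − (1+r)^(−n)) = 5525.00·0.0106667 / (1 − 1.01067^(−21)).
Denominator 1 − (1+r)^(−21) = 0.199736125.
P = 58.9333 / 0.199736125 ≈ 295.06.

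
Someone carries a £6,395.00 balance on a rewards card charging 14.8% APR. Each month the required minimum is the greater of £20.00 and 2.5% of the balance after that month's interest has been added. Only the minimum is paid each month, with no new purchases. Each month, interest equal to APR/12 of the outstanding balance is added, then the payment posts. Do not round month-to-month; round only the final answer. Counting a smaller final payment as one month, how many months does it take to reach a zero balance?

215 months

Monthly rate r = 14.8%/12 = 1.23333% = 0.0123333.
While 2.5% of the post-interest balance exceeds £20.00, each month B ← (B·(1+r))·(1 − 0.025), i.e. B shrinks by the factor (1+r)·0.975 = 0.98702.
This holds for months 1–161. Entering month 162 the balance is £781.04; 2.5% of the post-interest balance is now below £20.00, so the flat £20.00 minimum applies from here.
From month 162 a fixed £20.00 at rate r clears £781.04 in 54 more payments. Total: 161 + 54 = 215 months.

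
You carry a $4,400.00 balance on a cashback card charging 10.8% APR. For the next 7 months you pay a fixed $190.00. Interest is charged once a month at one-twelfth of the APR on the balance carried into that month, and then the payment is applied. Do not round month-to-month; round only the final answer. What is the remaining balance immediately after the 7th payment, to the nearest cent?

Monthly rate r = 10.8%/12 = 0.9% = 0.009.
Each month: B ← B·(1+r) − $190.00.
Month 1: interest $39.60; balance after payment $4,249.60.
Month 2: interest $38.25; balance after payment $4,097.85.
Month 3: interest $36.88; balance after payment $3,944.73.
Month 4: interest $35.50; balance after payment $3,790.23.
Month 5: interest $34.11; balance after payment $3,634.34.
Month 6: interest $32.71; balance after payment $3,477.05.
Month 7: interest $31.29; balance after payment $3,318.34.

$3,318.34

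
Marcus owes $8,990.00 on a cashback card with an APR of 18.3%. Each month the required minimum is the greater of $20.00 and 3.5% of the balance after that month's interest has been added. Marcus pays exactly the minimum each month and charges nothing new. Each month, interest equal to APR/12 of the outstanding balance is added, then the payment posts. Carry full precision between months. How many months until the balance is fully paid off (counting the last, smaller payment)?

Monthly rate r = 18.3%/12 = 1.525% = 0.01525.
While 3.5% of the post-interest balance exceeds $20.00, each month B ← (B·(1+r))·(1 − 0.035), i.e. B shrinks by the factor (1+r)·0.965 = 0.97972.
This holds for months 1–136. Entering month 137 the balance is $553.86; 3.5% of the post-interest balance is now below $20.00, so the flat $20.00 minimum applies from here.
From month 137 a fixed $20.00 at rate r clears $553.86 in 37 more payments. Total: 136 + 37 = 173 months.

173 months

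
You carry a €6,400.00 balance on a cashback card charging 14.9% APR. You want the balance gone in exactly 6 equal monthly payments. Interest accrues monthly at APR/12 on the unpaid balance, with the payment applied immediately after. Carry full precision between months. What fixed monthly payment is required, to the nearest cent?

Monthly rate r = 14.9%/12 = 1.24167% = 0.0124167.
Level-payment amortization: P = B₀·r / (1 − (1+r)^(−n)) = 6400.00·0.0124167 / (1 − 1.01242^(−6)).
Denominator 1 − (1+r)^(−6) = 0.071366634.
P = 79.4667 / 0.071366634 ≈ 1113.50.

€1,113.50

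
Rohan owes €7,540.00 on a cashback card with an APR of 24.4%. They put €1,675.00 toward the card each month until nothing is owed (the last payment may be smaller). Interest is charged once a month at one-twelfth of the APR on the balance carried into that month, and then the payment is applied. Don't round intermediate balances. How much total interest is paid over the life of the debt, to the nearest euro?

€451

Monthly rate r = 24.4%/12 = 2.03333% = 0.0203333.
Payoff takes n = ⌈−ln(1 − rB₀/P)/ln(1+r)⌉ = ⌈4.769⌉ = 5 payments; the last is €1,290.80.
Total paid = 4·€1,675.00 + €1,290.80 = €7,990.80.
Total interest = total paid − principal = €7,990.80 − €7,540.00 = €450.80.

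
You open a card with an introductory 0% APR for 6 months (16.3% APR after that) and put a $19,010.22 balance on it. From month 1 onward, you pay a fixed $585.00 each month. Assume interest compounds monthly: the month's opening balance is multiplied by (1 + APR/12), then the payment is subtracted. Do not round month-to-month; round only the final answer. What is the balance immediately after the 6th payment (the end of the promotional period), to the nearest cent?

Promo months 1–6 at r₀ = 0%/12 = 0; months 7+ at r₁ = 16.3%/12 = 0.0135833.
After month 6 (no interest yet): B = $19,010.22 − 6·$585.00 = $15,500.22.

$15,500.22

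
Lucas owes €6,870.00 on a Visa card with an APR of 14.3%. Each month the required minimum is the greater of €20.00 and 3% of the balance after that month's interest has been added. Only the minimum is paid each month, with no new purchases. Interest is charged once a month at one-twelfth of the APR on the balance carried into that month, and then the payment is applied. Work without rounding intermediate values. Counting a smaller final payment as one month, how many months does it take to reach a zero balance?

Monthly rate r = 14.3%/12 = 1.19167% = 0.0119167.
While 3% of the post-interest balance exceeds €20.00, each month B ← (B·(1+r))·(1 − 0.03), i.e. B shrinks by the factor (1+r)·0.97 = 0.98156.
This holds for months 1–126. Entering month 127 the balance is €658.31; 3% of the post-interest balance is now below €20.00, so the flat €20.00 minimum applies from here.
From month 127 a fixed €20.00 at rate r clears €658.31 in 43 more payments. Total: 126 + 43 = 169 months.

169 months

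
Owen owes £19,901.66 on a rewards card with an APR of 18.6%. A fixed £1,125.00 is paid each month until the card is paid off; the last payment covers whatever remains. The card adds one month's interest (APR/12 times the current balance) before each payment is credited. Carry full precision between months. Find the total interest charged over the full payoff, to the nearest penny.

Monthly rate r = 18.6%/12 = 1.55% = 0.0155.
Payoff takes n = ⌈−ln(1 − rB₀/P)/ln(1+r)⌉ = ⌈20.836⌉ = 21 payments; the last is £941.76.
Total paid = 20·£1,125.00 + £941.76 = £23,441.76.
Total interest = total paid − principal = £23,441.76 − £19,901.66 = £3,540.10.

£3,540.10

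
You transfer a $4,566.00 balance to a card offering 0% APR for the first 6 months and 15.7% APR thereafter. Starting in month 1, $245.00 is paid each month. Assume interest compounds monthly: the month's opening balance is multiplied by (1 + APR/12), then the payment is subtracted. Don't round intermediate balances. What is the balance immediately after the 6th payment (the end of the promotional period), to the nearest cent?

$3,096.00

Promo months 1–6 at r₀ = 0%/12 = 0; months 7+ at r₁ = 15.7%/12 = 0.0130833.
After month 6 (no interest yet): B = $4,566.00 − 6·$245.00 = $3,096.00.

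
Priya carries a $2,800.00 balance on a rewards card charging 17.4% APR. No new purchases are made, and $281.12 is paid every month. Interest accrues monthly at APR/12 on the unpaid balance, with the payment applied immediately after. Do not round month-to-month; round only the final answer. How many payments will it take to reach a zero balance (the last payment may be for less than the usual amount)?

Monthly rate r = 17.4%/12 = 1.45% = 0.0145.
Recurrence: B ← B·(1+r) − $281.12.
Month 1: interest $40.60; balance after payment $2,559.48.
Month 2: interest $37.11; balance after payment $2,315.47.
Closed form: n = −ln(1 − rB₀/P)/ln(1+r) = −ln(0.85558)/ln(1.0145) ≈ 10.835, so the balance reaches zero during payment 11.

11 payments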